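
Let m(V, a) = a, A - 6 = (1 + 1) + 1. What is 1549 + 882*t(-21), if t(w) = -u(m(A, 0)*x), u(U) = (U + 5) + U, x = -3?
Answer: -2861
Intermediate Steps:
A = 9 (A = 6 + ((1 + 1) + 1) = 6 + (2 + 1) = 6 + 3 = 9)
u(U) = 5 + 2*U (u(U) = (5 + U) + U = 5 + 2*U)
t(w) = -5 (t(w) = -(5 + 2*(0*(-3))) = -(5 + 2*0) = -(5 + 0) = -1*5 = -5)
1549 + 882*t(-21) = 1549 + 882*(-5) = 1549 - 4410 = -2861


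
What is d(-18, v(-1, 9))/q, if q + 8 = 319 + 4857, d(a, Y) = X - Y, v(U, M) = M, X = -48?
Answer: -3/272 ≈ -0.011029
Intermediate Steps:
d(a, Y) = -48 - Y
q = 5168 (q = -8 + (319 + 4857) = -8 + 5176 = 5168)
d(-18, v(-1, 9))/q = (-48 - 1*9)/5168 = (-48 - 9)*(1/5168) = -57*1/5168 = -3/272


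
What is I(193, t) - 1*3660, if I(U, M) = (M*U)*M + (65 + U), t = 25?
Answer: 117223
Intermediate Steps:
I(U, M) = 65 + U + U*M² (I(U, M) = U*M² + (65 + U) = 65 + U + U*M²)
I(193, t) - 1*3660 = (65 + 193 + 193*25²) - 1*3660 = (65 + 193 + 193*625) - 3660 = (65 + 193 + 120625) - 3660 = 120883 - 3660 = 117223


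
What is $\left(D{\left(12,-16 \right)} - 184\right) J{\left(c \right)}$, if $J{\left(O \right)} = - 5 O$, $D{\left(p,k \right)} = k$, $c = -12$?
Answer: $-12000$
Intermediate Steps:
$\left(D{\left(12,-16 \right)} - 184\right) J{\left(c \right)} = \left(-16 - 184\right) \left(\left(-5\right) \left(-12\right)\right) = \left(-200\right) 60 = -12000$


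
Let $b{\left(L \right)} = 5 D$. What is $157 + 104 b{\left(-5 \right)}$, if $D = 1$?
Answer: $677$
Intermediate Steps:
$b{\left(L \right)} = 5$ ($b{\left(L \right)} = 5 \cdot 1 = 5$)
$157 + 104 b{\left(-5 \right)} = 157 + 104 \cdot 5 = 157 + 520 = 677$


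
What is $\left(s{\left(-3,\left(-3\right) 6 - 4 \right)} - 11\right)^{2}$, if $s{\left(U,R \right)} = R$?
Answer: $1089$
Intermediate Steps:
$\left(s{\left(-3,\left(-3\right) 6 - 4 \right)} - 11\right)^{2} = \left(\left(\left(-3\right) 6 - 4\right) - 11\right)^{2} = \left(\left(-18 - 4\right) - 11\right)^{2} = \left(-22 - 11\right)^{2} = \left(-33\right)^{2} = 1089$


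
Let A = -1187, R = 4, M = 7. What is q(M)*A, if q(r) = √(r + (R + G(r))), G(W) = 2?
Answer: -1187*√13 ≈ -4279.8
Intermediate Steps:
q(r) = √(6 + r) (q(r) = √(r + (4 + 2)) = √(r + 6) = √(6 + r))
q(M)*A = √(6 + 7)*(-1187) = √13*(-1187) = -1187*√13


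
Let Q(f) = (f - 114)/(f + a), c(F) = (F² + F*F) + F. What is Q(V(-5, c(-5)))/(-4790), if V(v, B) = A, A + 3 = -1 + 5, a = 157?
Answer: 113/756820 ≈ 0.00014931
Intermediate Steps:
c(F) = F + 2*F² (c(F) = (F² + F²) + F = 2*F² + F = F + 2*F²)
A = 1 (A = -3 + (-1 + 5) = -3 + 4 = 1)
V(v, B) = 1
Q(f) = (-114 + f)/(157 + f) (Q(f) = (f - 114)/(f + 157) = (-114 + f)/(157 + f))
Q(V(-5, c(-5)))/(-4790) = ((-114 + 1)/(157 + 1))/(-4790) = (-113/158)*(-1/4790) = ((1/158)*(-113))*(-1/4790) = -113/158*(-1/4790) = 113/756820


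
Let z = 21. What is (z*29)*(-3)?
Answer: -1827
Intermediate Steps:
(z*29)*(-3) = (21*29)*(-3) = 609*(-3) = -1827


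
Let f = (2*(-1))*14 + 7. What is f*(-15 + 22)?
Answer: -147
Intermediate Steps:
f = -21 (f = -2*14 + 7 = -28 + 7 = -21)
f*(-15 + 22) = -21*(-15 + 22) = -21*7 = -147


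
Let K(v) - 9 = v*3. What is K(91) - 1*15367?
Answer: -15085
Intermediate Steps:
K(v) = 9 + 3*v (K(v) = 9 + v*3 = 9 + 3*v)
K(91) - 1*15367 = (9 + 3*91) - 1*15367 = (9 + 273) - 15367 = 282 - 15367 = -15085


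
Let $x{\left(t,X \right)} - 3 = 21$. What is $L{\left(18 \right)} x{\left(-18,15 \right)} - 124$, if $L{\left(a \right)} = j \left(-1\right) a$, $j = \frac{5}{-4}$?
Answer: $416$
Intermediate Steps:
$j = - \frac{5}{4}$ ($j = 5 \left(- \frac{1}{4}\right) = - \frac{5}{4} \approx -1.25$)
$x{\left(t,X \right)} = 24$ ($x{\left(t,X \right)} = 3 + 21 = 24$)
$L{\left(a \right)} = \frac{5 a}{4}$ ($L{\left(a \right)} = \left(- \frac{5}{4}\right) \left(-1\right) a = \frac{5 a}{4}$)
$L{\left(18 \right)} x{\left(-18,15 \right)} - 124 = \frac{5}{4} \cdot 18 \cdot 24 - 124 = \frac{45}{2} \cdot 24 - 124 = 540 - 124 = 416$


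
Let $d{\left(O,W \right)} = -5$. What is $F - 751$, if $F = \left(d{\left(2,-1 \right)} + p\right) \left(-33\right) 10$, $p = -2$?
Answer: $1559$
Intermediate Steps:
$F = 2310$ ($F = \left(-5 - 2\right) \left(-33\right) 10 = \left(-7\right) \left(-33\right) 10 = 231 \cdot 10 = 2310$)
$F - 751 = 2310 - 751 = 1559$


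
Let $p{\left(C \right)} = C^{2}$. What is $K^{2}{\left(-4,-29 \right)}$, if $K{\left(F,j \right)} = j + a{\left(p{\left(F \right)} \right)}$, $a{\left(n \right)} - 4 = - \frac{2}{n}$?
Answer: $\frac{40401}{64} \approx 631.27$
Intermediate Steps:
$a{\left(n \right)} = 4 - \frac{2}{n}$
$K{\left(F,j \right)} = 4 + j - \frac{2}{F^{2}}$ ($K{\left(F,j \right)} = j + \left(4 - \frac{2}{F^{2}}\right) = 4 + j - \frac{2}{F^{2}}$)
$K^{2}{\left(-4,-29 \right)} = \left(4 - 29 - \frac{2}{16}\right)^{2} = \left(4 - 29 - \frac{1}{8}\right)^{2} = \left(- \frac{201}{8}\right)^{2} = \frac{40401}{64}$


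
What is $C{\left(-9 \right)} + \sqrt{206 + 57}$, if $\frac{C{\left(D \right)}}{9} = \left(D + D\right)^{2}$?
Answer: $2916 + \sqrt{263} \approx 2932.2$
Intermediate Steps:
$C{\left(D \right)} = 36 D^{2}$ ($C{\left(D \right)} = 9 \left(D + D\right)^{2} = 9 \left(2 D\right)^{2} = 9 \cdot 4 D^{2} = 36 D^{2}$)
$C{\left(-9 \right)} + \sqrt{206 + 57} = 36 \left(-9\right)^{2} + \sqrt{206 + 57} = 36 \cdot 81 + \sqrt{263} = 2916 + \sqrt{263}$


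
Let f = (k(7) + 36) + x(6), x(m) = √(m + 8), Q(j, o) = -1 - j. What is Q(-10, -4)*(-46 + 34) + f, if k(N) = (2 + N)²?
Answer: 9 + √14 ≈ 12.742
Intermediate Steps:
x(m) = √(8 + m)
f = 117 + √14 (f = ((2 + 7)² + 36) + √(8 + 6) = (9² + 36) + √14 = (81 + 36) + √14 = 117 + √14 ≈ 120.74)
Q(-10, -4)*(-46 + 34) + f = (-1 - 1*(-10))*(-46 + 34) + (117 + √14) = (-1 + 10)*(-12) + (117 + √14) = 9*(-12) + (117 + √14) = -108 + (117 + √14) = 9 + √14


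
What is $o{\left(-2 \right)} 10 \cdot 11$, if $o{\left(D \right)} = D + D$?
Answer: $-440$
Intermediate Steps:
$o{\left(D \right)} = 2 D$
$o{\left(-2 \right)} 10 \cdot 11 = 2 \left(-2\right) 10 \cdot 11 = \left(-4\right) 10 \cdot 11 = \left(-40\right) 11 = -440$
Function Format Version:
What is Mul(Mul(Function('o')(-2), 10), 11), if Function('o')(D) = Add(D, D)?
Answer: -440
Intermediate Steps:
Function('o')(D) = Mul(2, D)
Mul(Mul(Function('o')(-2), 10), 11) = Mul(Mul(Mul(2, -2), 10), 11) = Mul(Mul(-4, 10), 11) = Mul(-40, 11) = -440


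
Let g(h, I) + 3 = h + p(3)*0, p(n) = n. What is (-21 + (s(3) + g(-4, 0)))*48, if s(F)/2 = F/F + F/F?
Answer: -1152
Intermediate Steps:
s(F) = 4 (s(F) = 2*(F/F + F/F) = 2*(1 + 1) = 2*2 = 4)
g(h, I) = -3 + h (g(h, I) = -3 + (h + 3*0) = -3 + (h + 0) = -3 + h)
(-21 + (s(3) + g(-4, 0)))*48 = (-21 + (4 + (-3 - 4)))*48 = (-21 + (4 - 7))*48 = (-21 - 3)*48 = -24*48 = -1152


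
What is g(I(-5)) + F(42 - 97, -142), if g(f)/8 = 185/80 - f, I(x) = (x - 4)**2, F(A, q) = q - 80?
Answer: -1703/2 ≈ -851.50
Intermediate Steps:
F(A, q) = -80 + q
I(x) = (-4 + x)**2
g(f) = 37/2 - 8*f (g(f) = 8*(185/80 - f) = 8*(185*(1/80) - f) = 8*(37/16 - f) = 37/2 - 8*f)
g(I(-5)) + F(42 - 97, -142) = (37/2 - 8*(-4 - 5)**2) + (-80 - 142) = (37/2 - 8*(-9)**2) - 222 = (37/2 - 8*81) - 222 = (37/2 - 648) - 222 = -1259/2 - 222 = -1703/2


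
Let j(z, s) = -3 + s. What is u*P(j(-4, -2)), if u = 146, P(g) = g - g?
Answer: 0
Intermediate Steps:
P(g) = 0
u*P(j(-4, -2)) = 146*0 = 0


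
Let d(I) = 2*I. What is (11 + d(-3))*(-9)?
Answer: -45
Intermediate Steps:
(11 + d(-3))*(-9) = (11 + 2*(-3))*(-9) = (11 - 6)*(-9) = 5*(-9) = -45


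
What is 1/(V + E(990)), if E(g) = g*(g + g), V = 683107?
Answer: 1/2643307 ≈ 3.7831e-7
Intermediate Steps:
E(g) = 2*g² (E(g) = g*(2*g) = 2*g²)
1/(V + E(990)) = 1/(683107 + 2*990²) = 1/(683107 + 2*980100) = 1/(683107 + 1960200) = 1/2643307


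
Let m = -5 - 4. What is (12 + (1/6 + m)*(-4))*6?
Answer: 284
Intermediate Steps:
m = -9
(12 + (1/6 + m)*(-4))*6 = (12 + (1/6 - 9)*(-4))*6 = (12 + (⅙ - 9)*(-4))*6 = (12 - 53/6*(-4))*6 = (12 + 106/3)*6 = (142/3)*6 = 284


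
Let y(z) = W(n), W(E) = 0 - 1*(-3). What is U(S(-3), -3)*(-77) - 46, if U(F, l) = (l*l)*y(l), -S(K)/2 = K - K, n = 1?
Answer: -2125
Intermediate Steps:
S(K) = 0 (S(K) = -2*(K - K) = -2*0 = 0)
W(E) = 3 (W(E) = 0 + 3 = 3)
y(z) = 3
U(F, l) = 3*l² (U(F, l) = (l*l)*3 = l²*3 = 3*l²)
U(S(-3), -3)*(-77) - 46 = (3*(-3)²)*(-77) - 46 = (3*9)*(-77) - 46 = 27*(-77) - 46 = -2079 - 46 = -2125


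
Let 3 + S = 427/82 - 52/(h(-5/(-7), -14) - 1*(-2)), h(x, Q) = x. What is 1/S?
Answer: -1558/26409 ≈ -0.058995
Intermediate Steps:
S = -26409/1558 (S = -3 + (427/82 - 52/(-5/(-7) - 1*(-2))) = -3 + (427*(1/82) - 52/(-5*(-1/7) + 2)) = -3 + (427/82 - 52/(5/7 + 2)) = -3 + (427/82 - 52/19/7) = -3 + (427/82 - 52*7/19) = -3 + (427/82 - 364/19) = -3 - 21735/1558 = -26409/1558 ≈ -16.951)
1/S = 1/(-26409/1558) = -1558/26409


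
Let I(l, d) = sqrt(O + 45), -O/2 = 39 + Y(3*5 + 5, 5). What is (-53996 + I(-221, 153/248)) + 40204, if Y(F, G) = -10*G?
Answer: -13792 + sqrt(67) ≈ -13784.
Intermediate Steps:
O = 22 (O = -2*(39 - 10*5) = -2*(39 - 50) = -2*(-11) = 22)
I(l, d) = sqrt(67) (I(l, d) = sqrt(22 + 45) = sqrt(67))
(-53996 + I(-221, 153/248)) + 40204 = (-53996 + sqrt(67)) + 40204 = -13792 + sqrt(67)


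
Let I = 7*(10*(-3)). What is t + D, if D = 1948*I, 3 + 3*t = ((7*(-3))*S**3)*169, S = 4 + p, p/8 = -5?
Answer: 54784967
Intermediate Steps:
p = -40 (p = 8*(-5) = -40)
S = -36 (S = 4 - 40 = -36)
I = -210 (I = 7*(-30) = -210)
t = 55194047 (t = -1 + (((7*(-3))*(-36)**3)*169)/3 = -1 + (-21*(-46656)*169)/3 = -1 + (979776*169)/3 = -1 + (1/3)*165582144 = -1 + 55194048 = 55194047)
D = -409080 (D = 1948*(-210) = -409080)
t + D = 55194047 - 409080 = 54784967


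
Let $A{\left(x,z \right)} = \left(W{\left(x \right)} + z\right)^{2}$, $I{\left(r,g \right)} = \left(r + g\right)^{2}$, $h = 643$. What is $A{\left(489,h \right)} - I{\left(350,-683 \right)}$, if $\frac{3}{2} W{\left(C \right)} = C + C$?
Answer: $1566136$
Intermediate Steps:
$I{\left(r,g \right)} = \left(g + r\right)^{2}$
$W{\left(C \right)} = \frac{4 C}{3}$ ($W{\left(C \right)} = \frac{2 \left(C + C\right)}{3} = \frac{2 \cdot 2 C}{3} = \frac{4 C}{3}$)
$A{\left(x,z \right)} = \left(z + \frac{4 x}{3}\right)^{2}$ ($A{\left(x,z \right)} = \left(\frac{4 x}{3} + z\right)^{2} = \left(z + \frac{4 x}{3}\right)^{2}$)
$A{\left(489,h \right)} - I{\left(350,-683 \right)} = \frac{\left(3 \cdot 643 + 4 \cdot 489\right)^{2}}{9} - \left(-683 + 350\right)^{2} = \frac{\left(1929 + 1956\right)^{2}}{9} - \left(-333\right)^{2} = \frac{3885^{2}}{9} - 110889 = \frac{1}{9} \cdot 15093225 - 110889 = 1677025 - 110889 = 1566136$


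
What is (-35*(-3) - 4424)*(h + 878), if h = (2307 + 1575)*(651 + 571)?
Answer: -20492281558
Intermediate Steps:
h = 4743804 (h = 3882*1222 = 4743804)
(-35*(-3) - 4424)*(h + 878) = (-35*(-3) - 4424)*(4743804 + 878) = (105 - 4424)*4744682 = -4319*4744682 = -20492281558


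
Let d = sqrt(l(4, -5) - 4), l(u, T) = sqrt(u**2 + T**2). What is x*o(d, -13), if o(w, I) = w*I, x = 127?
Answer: -1651*sqrt(-4 + sqrt(41)) ≈ -2559.4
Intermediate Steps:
l(u, T) = sqrt(T**2 + u**2)
d = sqrt(-4 + sqrt(41)) (d = sqrt(sqrt((-5)**2 + 4**2) - 4) = sqrt(sqrt(25 + 16) - 4) = sqrt(sqrt(41) - 4) = sqrt(-4 + sqrt(41)) ≈ 1.5502)
o(w, I) = I*w
x*o(d, -13) = 127*(-13*sqrt(-4 + sqrt(41))) = -1651*sqrt(-4 + sqrt(41))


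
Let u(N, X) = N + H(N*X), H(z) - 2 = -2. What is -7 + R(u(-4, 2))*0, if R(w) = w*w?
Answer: -7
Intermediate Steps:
H(z) = 0 (H(z) = 2 - 2 = 0)
u(N, X) = N (u(N, X) = N + 0 = N)
R(w) = w²
-7 + R(u(-4, 2))*0 = -7 + (-4)²*0 = -7 + 16*0 = -7 + 0 = -7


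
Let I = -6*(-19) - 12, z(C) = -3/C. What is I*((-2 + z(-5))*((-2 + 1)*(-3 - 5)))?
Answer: -5712/5 ≈ -1142.4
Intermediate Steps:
I = 102 (I = 114 - 12 = 102)
I*((-2 + z(-5))*((-2 + 1)*(-3 - 5))) = 102*((-2 - 3/(-5))*((-2 + 1)*(-3 - 5))) = 102*((-2 - 3*(-⅕))*(-1*(-8))) = 102*((-2 + ⅗)*8) = 102*(-7/5*8) = 102*(-56/5) = -5712/5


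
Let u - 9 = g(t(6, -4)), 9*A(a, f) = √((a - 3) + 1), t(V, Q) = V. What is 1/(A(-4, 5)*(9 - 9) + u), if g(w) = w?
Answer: 1/15 ≈ 0.066667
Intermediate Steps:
A(a, f) = √(-2 + a)/9 (A(a, f) = √((a - 3) + 1)/9 = √((-3 + a) + 1)/9 = √(-2 + a)/9)
u = 15 (u = 9 + 6 = 15)
1/(A(-4, 5)*(9 - 9) + u) = 1/((√(-2 - 4)/9)*(9 - 9) + 15) = 1/((√(-6)/9)*0 + 15) = 1/(((I*√6)/9)*0 + 15) = 1/((I*√6/9)*0 + 15) = 1/(0 + 15) = 1/15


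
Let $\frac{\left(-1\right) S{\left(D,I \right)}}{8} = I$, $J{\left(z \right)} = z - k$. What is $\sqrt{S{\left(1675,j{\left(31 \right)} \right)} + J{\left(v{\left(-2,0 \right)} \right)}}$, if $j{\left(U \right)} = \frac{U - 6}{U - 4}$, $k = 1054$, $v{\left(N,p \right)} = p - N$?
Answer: $\frac{2 i \sqrt{21453}}{9} \approx 32.549 i$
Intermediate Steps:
$j{\left(U \right)} = \frac{-6 + U}{-4 + U}$
$J{\left(z \right)} = -1054 + z$ ($J{\left(z \right)} = z - 1054 = -1054 + z$)
$S{\left(D,I \right)} = - 8 I$
$\sqrt{S{\left(1675,j{\left(31 \right)} \right)} + J{\left(v{\left(-2,0 \right)} \right)}} = \sqrt{- 8 \frac{-6 + 31}{-4 + 31} + \left(-1054 + \left(0 - -2\right)\right)} = \sqrt{- 8 \cdot \frac{1}{27} \cdot 25 + \left(-1054 + \left(0 + 2\right)\right)} = \sqrt{- 8 \cdot \frac{1}{27} \cdot 25 + \left(-1054 + 2\right)} = \sqrt{\left(-8\right) \frac{25}{27} - 1052} = \sqrt{- \frac{200}{27} - 1052} = \sqrt{- \frac{28604}{27}} = \frac{2 i \sqrt{21453}}{9}$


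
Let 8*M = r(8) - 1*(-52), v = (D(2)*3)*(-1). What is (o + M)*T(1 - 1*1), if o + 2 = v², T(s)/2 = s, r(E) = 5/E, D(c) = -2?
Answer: 0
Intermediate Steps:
v = 6 (v = -2*3*(-1) = -6*(-1) = 6)
T(s) = 2*s
o = 34 (o = -2 + 6² = -2 + 36 = 34)
M = 421/64 (M = (5/8 - 1*(-52))/8 = (5*(⅛) + 52)/8 = (5/8 + 52)/8 = (⅛)*(421/8) = 421/64 ≈ 6.5781)
(o + M)*T(1 - 1*1) = (34 + 421/64)*(2*(1 - 1*1)) = 2597*(2*(1 - 1))/64 = 2597*(2*0)/64 = (2597/64)*0 = 0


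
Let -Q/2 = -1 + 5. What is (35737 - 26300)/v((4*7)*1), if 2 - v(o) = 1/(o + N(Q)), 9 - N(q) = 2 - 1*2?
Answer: 349169/73 ≈ 4783.1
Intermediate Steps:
Q = -8 (Q = -2*(-1 + 5) = -2*4 = -8)
N(q) = 9 (N(q) = 9 - (2 - 1*2) = 9 - (2 - 2) = 9 - 1*0 = 9 + 0 = 9)
v(o) = 2 - 1/(9 + o) (v(o) = 2 - 1/(o + 9) = 2 - 1/(9 + o))
(35737 - 26300)/v((4*7)*1) = (35737 - 26300)/(((17 + 2*((4*7)*1))/(9 + (4*7)*1))) = 9437/(((17 + 2*(28*1))/(9 + 28*1))) = 9437/(((17 + 2*28)/(9 + 28))) = 9437/(((17 + 56)/37)) = 9437/(((1/37)*73)) = 9437/(73/37) = 9437*(37/73) = 349169/73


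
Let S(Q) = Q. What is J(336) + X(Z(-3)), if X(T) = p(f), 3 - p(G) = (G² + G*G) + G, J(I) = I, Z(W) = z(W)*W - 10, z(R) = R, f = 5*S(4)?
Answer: -481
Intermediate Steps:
f = 20 (f = 5*4 = 20)
Z(W) = -10 + W² (Z(W) = W*W - 10 = W² - 10 = -10 + W²)
p(G) = 3 - G - 2*G² (p(G) = 3 - ((G² + G*G) + G) = 3 - ((G² + G²) + G) = 3 - (2*G² + G) = 3 - (G + 2*G²) = 3 + (-G - 2*G²) = 3 - G - 2*G²)
X(T) = -817 (X(T) = 3 - 1*20 - 2*20² = 3 - 20 - 2*400 = 3 - 20 - 800 = -817)
J(336) + X(Z(-3)) = 336 - 817 = -481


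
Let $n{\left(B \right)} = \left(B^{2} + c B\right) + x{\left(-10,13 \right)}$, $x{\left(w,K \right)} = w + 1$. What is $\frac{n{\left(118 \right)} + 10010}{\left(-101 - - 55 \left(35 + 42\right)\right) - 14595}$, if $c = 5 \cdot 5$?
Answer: $- \frac{26875}{10461} \approx -2.5691$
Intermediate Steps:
$x{\left(w,K \right)} = 1 + w$
$c = 25$
$n{\left(B \right)} = -9 + B^{2} + 25 B$ ($n{\left(B \right)} = \left(B^{2} + 25 B\right) + \left(1 - 10\right) = \left(B^{2} + 25 B\right) - 9 = -9 + B^{2} + 25 B$)
$\frac{n{\left(118 \right)} + 10010}{\left(-101 - - 55 \left(35 + 42\right)\right) - 14595} = \frac{\left(-9 + 118^{2} + 25 \cdot 118\right) + 10010}{\left(-101 - - 55 \left(35 + 42\right)\right) - 14595} = \frac{\left(-9 + 13924 + 2950\right) + 10010}{\left(-101 - \left(-55\right) 77\right) - 14595} = \frac{16865 + 10010}{\left(-101 - -4235\right) - 14595} = \frac{26875}{\left(-101 + 4235\right) - 14595} = \frac{26875}{4134 - 14595} = \frac{26875}{-10461} = 26875 \left(- \frac{1}{10461}\right) = - \frac{26875}{10461}$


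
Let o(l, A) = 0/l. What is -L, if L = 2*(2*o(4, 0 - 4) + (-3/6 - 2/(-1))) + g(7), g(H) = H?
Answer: -10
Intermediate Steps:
o(l, A) = 0
L = 10 (L = 2*(2*0 + (-3/6 - 2/(-1))) + 7 = 2*(0 + (-3*⅙ - 2*(-1))) + 7 = 2*(0 + (-½ + 2)) + 7 = 2*(0 + 3/2) + 7 = 2*(3/2) + 7 = 3 + 7 = 10)
-L = -1*10 = -10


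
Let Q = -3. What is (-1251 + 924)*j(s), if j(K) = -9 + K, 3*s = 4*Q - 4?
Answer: 4687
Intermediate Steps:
s = -16/3 (s = (4*(-3) - 4)/3 = (-12 - 4)/3 = (⅓)*(-16) = -16/3 ≈ -5.3333)
(-1251 + 924)*j(s) = (-1251 + 924)*(-9 - 16/3) = -327*(-43/3) = 4687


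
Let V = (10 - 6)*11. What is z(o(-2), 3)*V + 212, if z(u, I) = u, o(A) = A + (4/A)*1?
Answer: 36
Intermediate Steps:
o(A) = A + 4/A
V = 44 (V = 4*11 = 44)
z(o(-2), 3)*V + 212 = (-2 + 4/(-2))*44 + 212 = (-2 + 4*(-½))*44 + 212 = (-2 - 2)*44 + 212 = -4*44 + 212 = -176 + 212 = 36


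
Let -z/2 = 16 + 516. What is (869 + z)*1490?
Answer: -290550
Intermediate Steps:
z = -1064 (z = -2*(16 + 516) = -2*532 = -1064)
(869 + z)*1490 = (869 - 1064)*1490 = -195*1490 = -290550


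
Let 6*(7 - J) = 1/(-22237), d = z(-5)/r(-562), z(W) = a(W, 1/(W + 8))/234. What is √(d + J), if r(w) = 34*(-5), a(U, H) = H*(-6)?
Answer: √38038298474955935/73715655 ≈ 2.6458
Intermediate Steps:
a(U, H) = -6*H
r(w) = -170
z(W) = -1/(39*(8 + W)) (z(W) = -6/(W + 8)/234 = -6/(8 + W)*(1/234) = -1/(39*(8 + W)))
d = 1/19890 (d = -1/(312 + 39*(-5))/(-170) = -1/(312 - 195)*(-1/170) = -1/117*(-1/170) = 1/19890 ≈ 5.0277e-5)
J = 933955/133422 (J = 7 - ⅙/(-22237) = 7 - ⅙*(-1/22237) = 7 + 1/133422 = 933955/133422 ≈ 7.0000)
√(d + J) = √(1/19890 + 933955/133422) = √(1548041531/221146965) = √38038298474955935/73715655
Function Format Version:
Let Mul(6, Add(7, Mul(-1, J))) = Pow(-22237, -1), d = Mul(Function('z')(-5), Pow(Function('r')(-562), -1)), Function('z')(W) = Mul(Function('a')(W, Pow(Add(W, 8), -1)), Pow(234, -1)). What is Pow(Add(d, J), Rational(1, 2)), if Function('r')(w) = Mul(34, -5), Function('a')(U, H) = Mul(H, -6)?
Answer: Mul(Rational(1, 73715655), Pow(38038298474955935, Rational(1, 2))) ≈ 2.6458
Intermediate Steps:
Function('a')(U, H) = Mul(-6, H)
Function('r')(w) = -170
Function('z')(W) = Mul(Rational(-1, 39), Pow(Add(8, W), -1)) (Function('z')(W) = Mul(Mul(-6, Pow(Add(W, 8), -1)), Pow(234, -1)) = Mul(Mul(-6, Pow(Add(8, W), -1)), Rational(1, 234)) = Mul(Rational(-1, 39), Pow(Add(8, W), -1)))
d = Rational(1, 19890) (d = Mul(Mul(-1, Pow(Add(312, Mul(39, -5)), -1)), Pow(-170, -1)) = Mul(Mul(-1, Pow(Add(312, -195), -1)), Rational(-1, 170)) = Mul(Mul(-1, Pow(117, -1)), Rational(-1, 170)) = Mul(Mul(-1, Rational(1, 117)), Rational(-1, 170)) = Mul(Rational(-1, 117), Rational(-1, 170)) = Rational(1, 19890) ≈ 5.0277e-5)
J = Rational(933955, 133422) (J = Add(7, Mul(Rational(-1, 6), Pow(-22237, -1))) = Add(7, Mul(Rational(-1, 6), Rational(-1, 22237))) = Add(7, Rational(1, 133422)) = Rational(933955, 133422) ≈ 7.0000)
Pow(Add(d, J), Rational(1, 2)) = Pow(Add(Rational(1, 19890), Rational(933955, 133422)), Rational(1, 2)) = Pow(Rational(1548041531, 221146965), Rational(1, 2)) = Mul(Rational(1, 73715655), Pow(38038298474955935, Rational(1, 2)))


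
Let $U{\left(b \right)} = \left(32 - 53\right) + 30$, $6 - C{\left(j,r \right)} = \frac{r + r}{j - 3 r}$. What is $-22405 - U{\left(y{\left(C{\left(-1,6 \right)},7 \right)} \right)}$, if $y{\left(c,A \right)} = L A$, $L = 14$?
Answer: $-22414$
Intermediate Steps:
$C{\left(j,r \right)} = 6 - \frac{2 r}{j - 3 r}$ ($C{\left(j,r \right)} = 6 - \frac{r + r}{j - 3 r} = 6 - \frac{2 r}{j - 3 r}$)
$y{\left(c,A \right)} = 14 A$
$U{\left(b \right)} = 9$ ($U{\left(b \right)} = -21 + 30 = 9$)
$-22405 - U{\left(y{\left(C{\left(-1,6 \right)},7 \right)} \right)} = -22405 - 9 = -22414$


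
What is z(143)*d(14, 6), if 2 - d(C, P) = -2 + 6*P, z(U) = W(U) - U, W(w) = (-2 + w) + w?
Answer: -4512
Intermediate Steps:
W(w) = -2 + 2*w
z(U) = -2 + U (z(U) = (-2 + 2*U) - U = -2 + U)
d(C, P) = 4 - 6*P (d(C, P) = 2 - (-2 + 6*P) = 2 + (2 - 6*P) = 4 - 6*P)
z(143)*d(14, 6) = (-2 + 143)*(4 - 6*6) = 141*(4 - 36) = 141*(-32) = -4512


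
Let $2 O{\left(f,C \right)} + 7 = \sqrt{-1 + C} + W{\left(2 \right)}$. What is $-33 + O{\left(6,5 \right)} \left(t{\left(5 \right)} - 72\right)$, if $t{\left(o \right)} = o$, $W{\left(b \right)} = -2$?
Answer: $\frac{403}{2} \approx 201.5$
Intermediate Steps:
$O{\left(f,C \right)} = - \frac{9}{2} + \frac{\sqrt{-1 + C}}{2}$ ($O{\left(f,C \right)} = - \frac{7}{2} + \frac{\sqrt{-1 + C} - 2}{2} = - \frac{7}{2} + \frac{-2 + \sqrt{-1 + C}}{2} = - \frac{7}{2} + \left(-1 + \frac{\sqrt{-1 + C}}{2}\right) = - \frac{9}{2} + \frac{\sqrt{-1 + C}}{2}$)
$-33 + O{\left(6,5 \right)} \left(t{\left(5 \right)} - 72\right) = -33 + \left(- \frac{9}{2} + \frac{\sqrt{-1 + 5}}{2}\right) \left(5 - 72\right) = -33 + \left(- \frac{9}{2} + \frac{\sqrt{4}}{2}\right) \left(5 - 72\right) = -33 + \left(- \frac{9}{2} + \frac{1}{2} \cdot 2\right) \left(-67\right) = -33 + \left(- \frac{9}{2} + 1\right) \left(-67\right) = -33 - - \frac{469}{2} = -33 + \frac{469}{2} = \frac{403}{2}$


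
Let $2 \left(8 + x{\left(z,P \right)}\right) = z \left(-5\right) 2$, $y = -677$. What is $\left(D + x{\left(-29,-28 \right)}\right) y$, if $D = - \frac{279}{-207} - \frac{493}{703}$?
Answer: $- \frac{1506735939}{16169} \approx -93187.0$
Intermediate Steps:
$x{\left(z,P \right)} = -8 - 5 z$ ($x{\left(z,P \right)} = -8 + \frac{z \left(-5\right) 2}{2} = -8 + \frac{- 5 z 2}{2} = -8 + \frac{\left(-10\right) z}{2} = -8 - 5 z$)
$D = \frac{10454}{16169}$ ($D = \left(-279\right) \left(- \frac{1}{207}\right) - \frac{493}{703} = \frac{31}{23} - \frac{493}{703} = \frac{10454}{16169} \approx 0.64655$)
$\left(D + x{\left(-29,-28 \right)}\right) y = \left(\frac{10454}{16169} - -137\right) \left(-677\right) = \left(\frac{10454}{16169} + \left(-8 + 145\right)\right) \left(-677\right) = \left(\frac{10454}{16169} + 137\right) \left(-677\right) = \frac{2225607}{16169} \left(-677\right) = - \frac{1506735939}{16169}$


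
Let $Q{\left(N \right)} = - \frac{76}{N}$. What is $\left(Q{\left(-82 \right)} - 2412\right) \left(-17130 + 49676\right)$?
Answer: $- \frac{3217302284}{41} \approx -7.8471 \cdot 10^{7}$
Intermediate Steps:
$\left(Q{\left(-82 \right)} - 2412\right) \left(-17130 + 49676\right) = \left(- \frac{76}{-82} - 2412\right) \left(-17130 + 49676\right) = \left(\left(-76\right) \left(- \frac{1}{82}\right) - 2412\right) 32546 = \left(\frac{38}{41} - 2412\right) 32546 = \left(- \frac{98854}{41}\right) 32546 = - \frac{3217302284}{41}$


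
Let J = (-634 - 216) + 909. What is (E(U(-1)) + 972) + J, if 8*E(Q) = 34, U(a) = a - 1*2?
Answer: 4141/4 ≈ 1035.3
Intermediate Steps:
U(a) = -2 + a (U(a) = a - 2 = -2 + a)
E(Q) = 17/4 (E(Q) = (⅛)*34 = 17/4)
J = 59 (J = -850 + 909 = 59)
(E(U(-1)) + 972) + J = (17/4 + 972) + 59 = 3905/4 + 59 = 4141/4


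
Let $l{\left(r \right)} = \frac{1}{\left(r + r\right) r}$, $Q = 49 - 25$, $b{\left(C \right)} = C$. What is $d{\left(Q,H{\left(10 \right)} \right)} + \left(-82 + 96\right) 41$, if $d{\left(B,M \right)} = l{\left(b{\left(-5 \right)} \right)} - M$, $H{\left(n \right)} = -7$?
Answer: $\frac{29051}{50} \approx 581.02$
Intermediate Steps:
$Q = 24$ ($Q = 49 - 25 = 24$)
$l{\left(r \right)} = \frac{1}{2 r^{2}}$ ($l{\left(r \right)} = \frac{1}{2 r r} = \frac{\frac{1}{2} \frac{1}{r}}{r} = \frac{1}{2 r^{2}}$)
$d{\left(B,M \right)} = \frac{1}{50} - M$ ($d{\left(B,M \right)} = \frac{1}{2 \cdot 25} - M = \frac{1}{2} \cdot \frac{1}{25} - M = \frac{1}{50} - M$)
$d{\left(Q,H{\left(10 \right)} \right)} + \left(-82 + 96\right) 41 = \left(\frac{1}{50} - -7\right) + \left(-82 + 96\right) 41 = \left(\frac{1}{50} + 7\right) + 14 \cdot 41 = \frac{351}{50} + 574 = \frac{29051}{50}$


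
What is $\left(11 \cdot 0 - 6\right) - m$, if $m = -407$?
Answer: $401$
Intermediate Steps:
$\left(11 \cdot 0 - 6\right) - m = \left(11 \cdot 0 - 6\right) - -407 = \left(0 - 6\right) + 407 = -6 + 407 = 401$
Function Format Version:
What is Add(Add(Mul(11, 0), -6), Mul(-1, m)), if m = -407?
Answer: 401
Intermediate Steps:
Add(Add(Mul(11, 0), -6), Mul(-1, m)) = Add(Add(Mul(11, 0), -6), Mul(-1, -407)) = Add(Add(0, -6), 407) = Add(-6, 407) = 401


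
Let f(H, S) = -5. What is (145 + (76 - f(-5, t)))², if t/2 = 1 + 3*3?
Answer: 51076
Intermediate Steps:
t = 20 (t = 2*(1 + 3*3) = 2*(1 + 9) = 2*10 = 20)
(145 + (76 - f(-5, t)))² = (145 + (76 - 1*(-5)))² = (145 + (76 + 5))² = (145 + 81)² = 226² = 51076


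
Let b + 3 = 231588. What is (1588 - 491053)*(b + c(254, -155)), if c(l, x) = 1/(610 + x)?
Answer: -10315100532168/91 ≈ -1.1335e+11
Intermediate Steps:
b = 231585 (b = -3 + 231588 = 231585)
(1588 - 491053)*(b + c(254, -155)) = (1588 - 491053)*(231585 + 1/(610 - 155)) = -489465*(231585 + 1/455) = -489465*105371176/455 = -10315100532168/91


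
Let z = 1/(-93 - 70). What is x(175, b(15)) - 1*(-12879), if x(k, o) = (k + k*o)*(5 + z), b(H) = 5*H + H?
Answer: 15062227/163 ≈ 92406.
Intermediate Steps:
b(H) = 6*H
z = -1/163 (z = 1/(-163) = -1/163 ≈ -0.0061350)
x(k, o) = 814*k/163 + 814*k*o/163 (x(k, o) = (k + k*o)*(5 - 1/163) = (k + k*o)*(814/163) = 814*k/163 + 814*k*o/163)
x(175, b(15)) - 1*(-12879) = (814/163)*175*(1 + 6*15) - 1*(-12879) = (814/163)*175*(1 + 90) + 12879 = (814/163)*175*91 + 12879 = 12962950/163 + 12879 = 15062227/163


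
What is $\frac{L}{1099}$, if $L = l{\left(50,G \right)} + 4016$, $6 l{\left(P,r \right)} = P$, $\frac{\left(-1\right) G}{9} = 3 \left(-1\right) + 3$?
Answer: $\frac{12073}{3297} \approx 3.6618$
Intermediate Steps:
$G = 0$ ($G = - 9 \left(3 \left(-1\right) + 3\right) = - 9 \left(-3 + 3\right) = \left(-9\right) 0 = 0$)
$l{\left(P,r \right)} = \frac{P}{6}$
$L = \frac{12073}{3}$ ($L = \frac{1}{6} \cdot 50 + 4016 = \frac{25}{3} + 4016 = \frac{12073}{3} \approx 4024.3$)
$\frac{L}{1099} = \frac{12073}{3 \cdot 1099} = \frac{12073}{3} \cdot \frac{1}{1099} = \frac{12073}{3297}$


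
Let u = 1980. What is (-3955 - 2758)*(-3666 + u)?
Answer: 11318118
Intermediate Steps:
(-3955 - 2758)*(-3666 + u) = (-3955 - 2758)*(-3666 + 1980) = -6713*(-1686) = 11318118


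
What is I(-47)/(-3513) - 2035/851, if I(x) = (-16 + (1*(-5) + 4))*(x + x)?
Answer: -229969/80799 ≈ -2.8462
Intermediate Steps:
I(x) = -34*x (I(x) = (-16 + (-5 + 4))*(2*x) = (-16 - 1)*(2*x) = -34*x)
I(-47)/(-3513) - 2035/851 = -34*(-47)/(-3513) - 2035/851 = 1598*(-1/3513) - 2035*1/851 = -1598/3513 - 55/23 = -229969/80799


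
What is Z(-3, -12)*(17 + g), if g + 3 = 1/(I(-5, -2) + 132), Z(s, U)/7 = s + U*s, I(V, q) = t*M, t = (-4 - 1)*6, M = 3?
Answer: 6479/2 ≈ 3239.5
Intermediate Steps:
t = -30 (t = -5*6 = -30)
I(V, q) = -90 (I(V, q) = -30*3 = -90)
Z(s, U) = 7*s + 7*U*s (Z(s, U) = 7*(s + U*s) = 7*s + 7*U*s)
g = -125/42 (g = -3 + 1/(-90 + 132) = -3 + 1/42 = -125/42 ≈ -2.9762)
Z(-3, -12)*(17 + g) = (7*(-3)*(1 - 12))*(17 - 125/42) = (7*(-3)*(-11))*(589/42) = 231*(589/42) = 6479/2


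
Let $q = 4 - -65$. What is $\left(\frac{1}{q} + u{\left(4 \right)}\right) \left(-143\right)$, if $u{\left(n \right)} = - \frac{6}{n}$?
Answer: $\frac{29315}{138} \approx 212.43$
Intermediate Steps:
$q = 69$ ($q = 4 + 65 = 69$)
$\left(\frac{1}{q} + u{\left(4 \right)}\right) \left(-143\right) = \left(\frac{1}{69} - \frac{6}{4}\right) \left(-143\right) = \left(\frac{1}{69} - \frac{3}{2}\right) \left(-143\right) = \left(- \frac{205}{138}\right) \left(-143\right) = \frac{29315}{138}$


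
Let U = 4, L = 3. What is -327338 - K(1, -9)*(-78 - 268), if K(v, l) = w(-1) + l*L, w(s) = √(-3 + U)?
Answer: -336334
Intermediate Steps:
w(s) = 1 (w(s) = √(-3 + 4) = √1 = 1)
K(v, l) = 1 + 3*l (K(v, l) = 1 + l*3 = 1 + 3*l)
-327338 - K(1, -9)*(-78 - 268) = -327338 - (1 + 3*(-9))*(-78 - 268) = -327338 - (1 - 27)*(-346) = -327338 - (-26)*(-346) = -327338 - 1*8996 = -327338 - 8996 = -336334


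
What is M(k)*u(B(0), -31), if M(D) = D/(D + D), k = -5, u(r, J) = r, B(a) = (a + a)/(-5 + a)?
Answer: 0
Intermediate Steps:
B(a) = 2*a/(-5 + a) (B(a) = (2*a)/(-5 + a) = 2*a/(-5 + a))
M(D) = ½ (M(D) = D/((2*D)) = (1/(2*D))*D = ½)
M(k)*u(B(0), -31) = (2*0/(-5 + 0))/2 = (2*0/(-5))/2 = (2*0*(-⅕))/2 = (½)*0 = 0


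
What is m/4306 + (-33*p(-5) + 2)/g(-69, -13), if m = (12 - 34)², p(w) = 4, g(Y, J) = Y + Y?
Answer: 156643/148557 ≈ 1.0544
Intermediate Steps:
g(Y, J) = 2*Y
m = 484 (m = (-22)² = 484)
m/4306 + (-33*p(-5) + 2)/g(-69, -13) = 484/4306 + (-33*4 + 2)/((2*(-69))) = 484*(1/4306) + (-132 + 2)/(-138) = 242/2153 - 130*(-1/138) = 242/2153 + 65/69 = 156643/148557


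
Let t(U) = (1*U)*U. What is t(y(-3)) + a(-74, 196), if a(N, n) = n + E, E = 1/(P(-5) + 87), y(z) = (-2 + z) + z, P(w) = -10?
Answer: 20021/77 ≈ 260.01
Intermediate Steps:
y(z) = -2 + 2*z
E = 1/77 (E = 1/(-10 + 87) = 1/77 ≈ 0.012987)
t(U) = U² (t(U) = U*U = U²)
a(N, n) = 1/77 + n (a(N, n) = n + 1/77 = 1/77 + n)
t(y(-3)) + a(-74, 196) = (-2 + 2*(-3))² + (1/77 + 196) = (-2 - 6)² + 15093/77 = (-8)² + 15093/77 = 64 + 15093/77 = 20021/77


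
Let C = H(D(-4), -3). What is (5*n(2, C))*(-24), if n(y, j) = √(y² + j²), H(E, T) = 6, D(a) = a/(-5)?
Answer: -240*√10 ≈ -758.95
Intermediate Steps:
D(a) = -a/5 (D(a) = a*(-⅕) = -a/5)
C = 6
n(y, j) = √(j² + y²)
(5*n(2, C))*(-24) = (5*√(6² + 2²))*(-24) = (5*√(36 + 4))*(-24) = (5*√40)*(-24) = (5*(2*√10))*(-24) = (10*√10)*(-24) = -240*√10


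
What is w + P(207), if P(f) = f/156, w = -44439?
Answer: -2310759/52 ≈ -44438.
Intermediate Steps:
P(f) = f/156 (P(f) = f*(1/156) = f/156)
w + P(207) = -44439 + (1/156)*207 = -44439 + 69/52 = -2310759/52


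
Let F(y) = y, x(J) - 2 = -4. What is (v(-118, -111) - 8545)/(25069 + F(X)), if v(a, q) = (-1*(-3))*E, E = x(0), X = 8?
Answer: -8551/25077 ≈ -0.34099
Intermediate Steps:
x(J) = -2 (x(J) = 2 - 4 = -2)
E = -2
v(a, q) = -6 (v(a, q) = -1*(-3)*(-2) = 3*(-2) = -6)
(v(-118, -111) - 8545)/(25069 + F(X)) = (-6 - 8545)/(25069 + 8) = -8551/25077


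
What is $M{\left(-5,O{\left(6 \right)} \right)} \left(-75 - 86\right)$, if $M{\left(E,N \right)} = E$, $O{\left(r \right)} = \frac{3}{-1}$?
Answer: $805$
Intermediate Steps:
$O{\left(r \right)} = -3$ ($O{\left(r \right)} = 3 \left(-1\right) = -3$)
$M{\left(-5,O{\left(6 \right)} \right)} \left(-75 - 86\right) = - 5 \left(-75 - 86\right) = \left(-5\right) \left(-161\right) = 805$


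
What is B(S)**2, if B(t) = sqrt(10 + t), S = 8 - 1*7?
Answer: 11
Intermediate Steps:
S = 1 (S = 8 - 7 = 1)
B(S)**2 = (sqrt(10 + 1))**2 = (sqrt(11))**2 = 11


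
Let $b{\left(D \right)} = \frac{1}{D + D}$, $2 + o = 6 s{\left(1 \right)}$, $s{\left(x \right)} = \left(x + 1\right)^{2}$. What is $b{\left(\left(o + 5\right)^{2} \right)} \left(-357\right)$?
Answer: $- \frac{119}{486} \approx -0.24486$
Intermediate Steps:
$s{\left(x \right)} = \left(1 + x\right)^{2}$
$o = 22$ ($o = -2 + 6 \left(1 + 1\right)^{2} = -2 + 6 \cdot 2^{2} = -2 + 6 \cdot 4 = -2 + 24 = 22$)
$b{\left(D \right)} = \frac{1}{2 D}$
$b{\left(\left(o + 5\right)^{2} \right)} \left(-357\right) = \frac{1}{2 \left(22 + 5\right)^{2}} \left(-357\right) = \frac{1}{2 \cdot 27^{2}} \left(-357\right) = \frac{1}{2 \cdot 729} \left(-357\right) = \frac{1}{2} \cdot \frac{1}{729} \left(-357\right) = \frac{1}{1458} \left(-357\right) = - \frac{119}{486}$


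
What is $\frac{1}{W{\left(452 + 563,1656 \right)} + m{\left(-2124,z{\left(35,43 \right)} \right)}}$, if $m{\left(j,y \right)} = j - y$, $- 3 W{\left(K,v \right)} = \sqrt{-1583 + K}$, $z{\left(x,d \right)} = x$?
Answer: $- \frac{19431}{41952097} + \frac{6 i \sqrt{142}}{41952097} \approx -0.00046317 + 1.7043 \cdot 10^{-6} i$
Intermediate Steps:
$W{\left(K,v \right)} = - \frac{\sqrt{-1583 + K}}{3}$
$\frac{1}{W{\left(452 + 563,1656 \right)} + m{\left(-2124,z{\left(35,43 \right)} \right)}} = \frac{1}{- \frac{\sqrt{-1583 + \left(452 + 563\right)}}{3} - 2159} = \frac{1}{- \frac{\sqrt{-1583 + 1015}}{3} - 2159} = \frac{1}{- \frac{\sqrt{-568}}{3} - 2159} = \frac{1}{- \frac{2 i \sqrt{142}}{3} - 2159} = \frac{1}{-2159 - \frac{2 i \sqrt{142}}{3}}$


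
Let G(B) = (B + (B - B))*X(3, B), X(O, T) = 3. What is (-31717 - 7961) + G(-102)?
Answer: -39984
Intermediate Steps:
G(B) = 3*B (G(B) = (B + (B - B))*3 = (B + 0)*3 = B*3 = 3*B)
(-31717 - 7961) + G(-102) = (-31717 - 7961) + 3*(-102) = -39678 - 306 = -39984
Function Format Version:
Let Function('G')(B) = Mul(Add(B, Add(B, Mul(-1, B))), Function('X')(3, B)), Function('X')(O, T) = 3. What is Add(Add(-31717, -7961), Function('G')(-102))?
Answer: -39984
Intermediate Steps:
Function('G')(B) = Mul(3, B) (Function('G')(B) = Mul(Add(B, Add(B, Mul(-1, B))), 3) = Mul(Add(B, 0), 3) = Mul(B, 3) = Mul(3, B))
Add(Add(-31717, -7961), Function('G')(-102)) = Add(Add(-31717, -7961), Mul(3, -102)) = Add(-39678, -306) = -39984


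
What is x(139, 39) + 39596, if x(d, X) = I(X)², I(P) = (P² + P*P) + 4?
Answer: 9317712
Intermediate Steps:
I(P) = 4 + 2*P² (I(P) = (P² + P²) + 4 = 2*P² + 4 = 4 + 2*P²)
x(d, X) = (4 + 2*X²)²
x(139, 39) + 39596 = 4*(2 + 39²)² + 39596 = 4*(2 + 1521)² + 39596 = 4*1523² + 39596 = 4*2319529 + 39596 = 9278116 + 39596 = 9317712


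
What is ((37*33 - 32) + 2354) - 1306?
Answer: 2237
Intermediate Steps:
((37*33 - 32) + 2354) - 1306 = ((1221 - 32) + 2354) - 1306 = (1189 + 2354) - 1306 = 3543 - 1306 = 2237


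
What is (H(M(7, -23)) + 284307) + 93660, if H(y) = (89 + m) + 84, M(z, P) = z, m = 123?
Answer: 378263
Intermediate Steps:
H(y) = 296 (H(y) = (89 + 123) + 84 = 212 + 84 = 296)
(H(M(7, -23)) + 284307) + 93660 = (296 + 284307) + 93660 = 284603 + 93660 = 378263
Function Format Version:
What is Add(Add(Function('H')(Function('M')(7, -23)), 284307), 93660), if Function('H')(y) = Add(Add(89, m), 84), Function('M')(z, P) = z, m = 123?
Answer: 378263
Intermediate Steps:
Function('H')(y) = 296 (Function('H')(y) = Add(Add(89, 123), 84) = Add(212, 84) = 296)
Add(Add(Function('H')(Function('M')(7, -23)), 284307), 93660) = Add(Add(296, 284307), 93660) = Add(284603, 93660) = 378263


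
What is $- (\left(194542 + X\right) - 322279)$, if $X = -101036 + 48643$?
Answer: $180130$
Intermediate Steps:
$X = -52393$
$- (\left(194542 + X\right) - 322279) = - (\left(194542 - 52393\right) - 322279) = - (142149 - 322279) = \left(-1\right) \left(-180130\right) = 180130$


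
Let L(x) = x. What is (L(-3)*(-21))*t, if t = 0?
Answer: 0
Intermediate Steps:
(L(-3)*(-21))*t = -3*(-21)*0 = 63*0 = 0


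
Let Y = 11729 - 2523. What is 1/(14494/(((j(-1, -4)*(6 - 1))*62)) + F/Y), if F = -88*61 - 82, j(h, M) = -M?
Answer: 2853860/31668441 ≈ 0.090117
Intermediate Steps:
Y = 9206
F = -5450 (F = -5368 - 82 = -5450)
1/(14494/(((j(-1, -4)*(6 - 1))*62)) + F/Y) = 1/(14494/((((-1*(-4))*(6 - 1))*62)) - 5450/9206) = 1/(14494/(((4*5)*62)) - 5450*1/9206) = 1/(14494/((20*62)) - 2725/4603) = 1/(14494/1240 - 2725/4603) = 1/(14494*(1/1240) - 2725/4603) = 1/(7247/620 - 2725/4603) = 1/(31668441/2853860) = 2853860/31668441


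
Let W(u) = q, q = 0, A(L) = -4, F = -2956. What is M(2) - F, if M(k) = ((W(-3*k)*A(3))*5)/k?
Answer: 2956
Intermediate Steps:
W(u) = 0
M(k) = 0 (M(k) = ((0*(-4))*5)/k = (0*5)/k = 0/k = 0)
M(2) - F = 0 - 1*(-2956) = 0 + 2956 = 2956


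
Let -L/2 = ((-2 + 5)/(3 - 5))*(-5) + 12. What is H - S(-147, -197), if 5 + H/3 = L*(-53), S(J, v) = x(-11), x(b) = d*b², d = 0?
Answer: 6186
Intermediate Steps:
x(b) = 0 (x(b) = 0*b² = 0)
S(J, v) = 0
L = -39 (L = -2*(((-2 + 5)/(3 - 5))*(-5) + 12) = -2*((3/(-2))*(-5) + 12) = -2*((3*(-½))*(-5) + 12) = -2*(-3/2*(-5) + 12) = -2*(15/2 + 12) = -2*39/2 = -39)
H = 6186 (H = -15 + 3*(-39*(-53)) = -15 + 3*2067 = -15 + 6201 = 6186)
H - S(-147, -197) = 6186 - 1*0 = 6186 + 0 = 6186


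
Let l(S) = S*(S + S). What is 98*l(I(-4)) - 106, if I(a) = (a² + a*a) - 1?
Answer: 188250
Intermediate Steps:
I(a) = -1 + 2*a² (I(a) = (a² + a²) - 1 = 2*a² - 1 = -1 + 2*a²)
l(S) = 2*S² (l(S) = S*(2*S) = 2*S²)
98*l(I(-4)) - 106 = 98*(2*(-1 + 2*(-4)²)²) - 106 = 98*(2*(-1 + 2*16)²) - 106 = 98*(2*(-1 + 32)²) - 106 = 98*(2*31²) - 106 = 98*(2*961) - 106 = 98*1922 - 106 = 188356 - 106 = 188250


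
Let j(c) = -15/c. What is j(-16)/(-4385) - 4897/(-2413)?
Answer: 68707465/33859216 ≈ 2.0292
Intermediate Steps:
j(-16)/(-4385) - 4897/(-2413) = -15/(-16)/(-4385) - 4897/(-2413) = -15*(-1/16)*(-1/4385) - 4897*(-1/2413) = (15/16)*(-1/4385) + 4897/2413 = -3/14032 + 4897/2413 = 68707465/33859216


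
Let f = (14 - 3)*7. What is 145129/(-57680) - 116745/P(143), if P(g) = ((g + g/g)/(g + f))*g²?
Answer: -3615155933/321681360 ≈ -11.238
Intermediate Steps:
f = 77 (f = 11*7 = 77)
P(g) = g²*(1 + g)/(77 + g) (P(g) = ((g + g/g)/(g + 77))*g² = ((g + 1)/(77 + g))*g² = ((1 + g)/(77 + g))*g² = g²*(1 + g)/(77 + g))
145129/(-57680) - 116745/P(143) = 145129/(-57680) - 116745*(77 + 143)/(20449*(1 + 143)) = 145129*(-1/57680) - 116745/(20449*144/220) = -145129/57680 - 116745/(20449*(1/220)*144) = -145129/57680 - 116745/66924/5 = -145129/57680 - 116745*5/66924 = -145129/57680 - 194575/22308 = -3615155933/321681360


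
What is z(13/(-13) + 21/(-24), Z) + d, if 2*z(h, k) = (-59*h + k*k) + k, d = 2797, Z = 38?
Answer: 57493/16 ≈ 3593.3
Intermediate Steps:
z(h, k) = k/2 + k²/2 - 59*h/2 (z(h, k) = ((-59*h + k*k) + k)/2 = ((-59*h + k²) + k)/2 = ((k² - 59*h) + k)/2 = (k + k² - 59*h)/2 = k/2 + k²/2 - 59*h/2)
z(13/(-13) + 21/(-24), Z) + d = ((½)*38 + (½)*38² - 59*(13/(-13) + 21/(-24))/2) + 2797 = (19 + (½)*1444 - 59*(13*(-1/13) + 21*(-1/24))/2) + 2797 = (19 + 722 - 59*(-1 - 7/8)/2) + 2797 = (19 + 722 - 59/2*(-15/8)) + 2797 = (19 + 722 + 885/16) + 2797 = 12741/16 + 2797 = 57493/16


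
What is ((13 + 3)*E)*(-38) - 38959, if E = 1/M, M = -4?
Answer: -38807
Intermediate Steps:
E = -1/4 (E = 1/(-4) = -1/4 ≈ -0.25000)
((13 + 3)*E)*(-38) - 38959 = ((13 + 3)*(-1/4))*(-38) - 38959 = (16*(-1/4))*(-38) - 38959 = -4*(-38) - 38959 = 152 - 38959 = -38807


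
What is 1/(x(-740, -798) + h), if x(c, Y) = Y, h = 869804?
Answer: 1/869006 ≈ 1.1507e-6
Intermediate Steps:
1/(x(-740, -798) + h) = 1/(-798 + 869804) = 1/869006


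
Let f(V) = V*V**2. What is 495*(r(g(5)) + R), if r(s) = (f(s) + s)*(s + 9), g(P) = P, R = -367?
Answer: 719235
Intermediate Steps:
f(V) = V**3
r(s) = (9 + s)*(s + s**3) (r(s) = (s**3 + s)*(s + 9) = (s + s**3)*(9 + s) = (9 + s)*(s + s**3))
495*(r(g(5)) + R) = 495*(5*(9 + 5 + 5**3 + 9*5**2) - 367) = 495*(5*(9 + 5 + 125 + 9*25) - 367) = 495*(5*(9 + 5 + 125 + 225) - 367) = 495*(5*364 - 367) = 495*(1820 - 367) = 495*1453 = 719235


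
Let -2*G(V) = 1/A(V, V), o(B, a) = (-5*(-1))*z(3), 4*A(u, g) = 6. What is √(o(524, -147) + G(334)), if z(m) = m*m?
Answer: √402/3 ≈ 6.6833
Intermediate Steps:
z(m) = m²
A(u, g) = 3/2 (A(u, g) = (¼)*6 = 3/2)
o(B, a) = 45 (o(B, a) = -5*(-1)*3² = 5*9 = 45)
G(V) = -⅓ (G(V) = -1/(2*3/2) = -½*⅔ = -⅓)
√(o(524, -147) + G(334)) = √(45 - ⅓) = √(134/3) = √402/3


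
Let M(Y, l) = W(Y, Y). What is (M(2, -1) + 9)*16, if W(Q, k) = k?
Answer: 176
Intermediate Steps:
M(Y, l) = Y
(M(2, -1) + 9)*16 = (2 + 9)*16 = 11*16 = 176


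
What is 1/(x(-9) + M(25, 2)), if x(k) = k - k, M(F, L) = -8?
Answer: -⅛ ≈ -0.12500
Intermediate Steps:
x(k) = 0
1/(x(-9) + M(25, 2)) = 1/(0 - 8) = 1/(-8) = -⅛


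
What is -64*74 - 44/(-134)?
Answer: -317290/67 ≈ -4735.7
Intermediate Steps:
-64*74 - 44/(-134) = -4736 - 44*(-1/134) = -4736 + 22/67 = -317290/67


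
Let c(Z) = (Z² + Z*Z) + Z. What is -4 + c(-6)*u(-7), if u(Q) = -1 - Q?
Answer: 392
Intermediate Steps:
c(Z) = Z + 2*Z² (c(Z) = (Z² + Z²) + Z = 2*Z² + Z = Z + 2*Z²)
-4 + c(-6)*u(-7) = -4 + (-6*(1 + 2*(-6)))*(-1 - 1*(-7)) = -4 + (-6*(1 - 12))*(-1 + 7) = -4 - 6*(-11)*6 = -4 + 66*6 = -4 + 396 = 392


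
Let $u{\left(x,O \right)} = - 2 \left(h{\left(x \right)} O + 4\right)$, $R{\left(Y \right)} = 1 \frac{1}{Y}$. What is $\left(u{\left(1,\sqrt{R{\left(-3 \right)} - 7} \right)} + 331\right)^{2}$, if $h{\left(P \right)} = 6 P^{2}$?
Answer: $103273 - 2584 i \sqrt{66} \approx 1.0327 \cdot 10^{5} - 20993.0 i$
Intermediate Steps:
$R{\left(Y \right)} = \frac{1}{Y}$
$u{\left(x,O \right)} = -8 - 12 O x^{2}$ ($u{\left(x,O \right)} = - 2 \left(6 x^{2} O + 4\right) = - 2 \left(6 O x^{2} + 4\right) = - 2 \left(4 + 6 O x^{2}\right) = -8 - 12 O x^{2}$)
$\left(u{\left(1,\sqrt{R{\left(-3 \right)} - 7} \right)} + 331\right)^{2} = \left(\left(-8 - 12 \sqrt{\frac{1}{-3} - 7} \cdot 1^{2}\right) + 331\right)^{2} = \left(\left(-8 - 12 \sqrt{- \frac{1}{3} - 7} \cdot 1\right) + 331\right)^{2} = \left(\left(-8 - 12 \sqrt{- \frac{22}{3}} \cdot 1\right) + 331\right)^{2} = \left(\left(-8 - 12 \frac{i \sqrt{66}}{3} \cdot 1\right) + 331\right)^{2} = \left(\left(-8 - 4 i \sqrt{66}\right) + 331\right)^{2} = \left(323 - 4 i \sqrt{66}\right)^{2}$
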